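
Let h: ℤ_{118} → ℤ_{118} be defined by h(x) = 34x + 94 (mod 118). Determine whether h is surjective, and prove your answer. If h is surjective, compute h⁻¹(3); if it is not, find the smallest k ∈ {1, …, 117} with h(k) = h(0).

Since gcd(34, 118) = 2, we have 34x ≡ 0 (mod 2) for all x, so h(x) ≡ 0 (mod 2).
But 1 ≢ 0 (mod 2), so 1 ∈ ℤ_{118} has no preimage. Hence h is not surjective.
Since h is not surjective, we find the least positive k with h(k) = h(0): this means 34k ≡ 0 (mod 118), i.e. 118 ∣ 34k. Since gcd(34, 118) = 2, dividing through by 2 this holds exactly when 59 ∣ 17k, and as gcd(17, 59) = 1, exactly when 59 ∣ k.
The smallest positive such k is 59.

59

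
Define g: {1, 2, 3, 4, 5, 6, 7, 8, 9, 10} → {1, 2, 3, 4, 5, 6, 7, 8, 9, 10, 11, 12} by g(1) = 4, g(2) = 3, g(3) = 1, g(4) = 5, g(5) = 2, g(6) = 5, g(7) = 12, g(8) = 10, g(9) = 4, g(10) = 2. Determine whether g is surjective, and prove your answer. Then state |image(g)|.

No element maps to 6, so g is not surjective.
The image of g is {1, 2, 3, 4, 5, 10, 12}, which has 7 elements.

7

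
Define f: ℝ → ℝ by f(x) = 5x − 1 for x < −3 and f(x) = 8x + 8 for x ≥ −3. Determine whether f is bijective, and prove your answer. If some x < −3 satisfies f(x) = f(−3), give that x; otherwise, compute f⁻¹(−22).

Both pieces are strictly increasing (slopes 5 and 8), so each is injective on its own interval.
The left piece maps (−∞, −3) onto (−∞, −16); the right piece maps [−3, ∞) onto [−16, ∞).
Since −16 = −16, the images partition ℝ: f is injective and surjective, hence bijective.
Because the two images are disjoint, no x < −3 has f(x) = f(−3), so we compute f⁻¹(−22): −22 lies in (−∞, −16), so solve 5x − 1 = −22: x = (−22 + 1)/5 = −21/5.

-21/5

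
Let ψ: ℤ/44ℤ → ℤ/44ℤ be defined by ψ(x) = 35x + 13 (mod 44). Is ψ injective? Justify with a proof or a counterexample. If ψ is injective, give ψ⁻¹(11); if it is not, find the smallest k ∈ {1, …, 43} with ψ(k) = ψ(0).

10

If ψ(a) = ψ(b), then 35a ≡ 35b (mod 44). Because gcd(35, 44) = 1, we may cancel 35 to get a ≡ b (mod 44).
Thus ψ is injective.
We now compute 35⁻¹ mod 44 explicitly. Euclid's algorithm: 44 = 1·35 + 9, 35 = 3·9 + 8, 9 = 1·8 + 1; back-substituting gives 1 = 39·35 − 31·44, so 35⁻¹ ≡ 39 (mod 44).
Since ψ is injective, we compute ψ⁻¹(11): solve 35x + 13 ≡ 11 (mod 44), i.e. 35x ≡ 42 (mod 44).
Multiplying by 35⁻¹ = 39 gives x ≡ 39·42 = 1638 = 37·44 + 10 ≡ 10 (mod 44).
Check: ψ(10) = 35·10 + 13 = 363 = 8·44 + 11 ≡ 11 (mod 44).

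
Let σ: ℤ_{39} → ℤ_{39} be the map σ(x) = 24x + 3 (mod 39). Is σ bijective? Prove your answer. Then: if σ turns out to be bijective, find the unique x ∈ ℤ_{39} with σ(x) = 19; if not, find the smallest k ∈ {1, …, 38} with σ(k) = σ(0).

13

We have gcd(24, 39) = 3 > 1. Taking a = 0 and b = 13: σ(0) = 3 and σ(13) = 24·13 + 3 = 315 ≡ 3 (mod 39).
So σ(0) = σ(13) while 0 ≠ 13, hence σ is not injective, hence not bijective.
Since σ is not bijective, we find the least positive k with σ(k) = σ(0): this means 24k ≡ 0 (mod 39), i.e. 39 ∣ 24k. Since gcd(24, 39) = 3, dividing through by 3 this holds exactly when 13 ∣ 8k, and as gcd(8, 13) = 1, exactly when 13 ∣ k.
The smallest positive such k is 13.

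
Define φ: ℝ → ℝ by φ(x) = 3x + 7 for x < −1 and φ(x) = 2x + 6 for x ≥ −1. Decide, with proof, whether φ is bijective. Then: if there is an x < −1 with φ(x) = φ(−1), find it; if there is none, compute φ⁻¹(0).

Both pieces are strictly increasing (slopes 3 and 2), so each is injective on its own interval.
The left piece maps (−∞, −1) onto (−∞, 4); the right piece maps [−1, ∞) onto [4, ∞).
Since 4 = 4, the images partition ℝ: φ is injective and surjective, hence bijective.
Because the two images are disjoint, no x < −1 has φ(x) = φ(−1), so we compute φ⁻¹(0): 0 lies in (−∞, 4), so solve 3x + 7 = 0: x = (0 − 7)/3 = −7/3.

-7/3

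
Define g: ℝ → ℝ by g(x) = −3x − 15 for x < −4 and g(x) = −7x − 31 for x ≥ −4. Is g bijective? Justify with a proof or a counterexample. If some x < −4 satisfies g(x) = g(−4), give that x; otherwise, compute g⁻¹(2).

Both pieces are strictly decreasing (slopes −3 and −7), so each is injective on its own interval.
The left piece maps (−∞, −4) onto (−3, ∞); the right piece maps [−4, ∞) onto (−∞, −3].
Since −3 = −3, the images partition ℝ: g is injective and surjective, hence bijective.
Because the two images are disjoint, no x < −4 has g(x) = g(−4), so we compute g⁻¹(2): 2 lies in (−3, ∞), so solve −3x − 15 = 2: x = (2 + 15)/(−3) = −17/3.

-17/3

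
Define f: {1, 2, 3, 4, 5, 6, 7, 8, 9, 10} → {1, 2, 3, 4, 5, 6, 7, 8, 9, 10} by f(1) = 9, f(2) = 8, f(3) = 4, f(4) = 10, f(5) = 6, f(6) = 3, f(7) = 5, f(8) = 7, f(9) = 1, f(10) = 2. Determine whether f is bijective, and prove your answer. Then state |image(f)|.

The values 9, 8, 4, 10, 6, 3, 5, 7, 1, 2 are a permutation of {1, 2, 3, 4, 5, 6, 7, 8, 9, 10}: each element appears exactly once.
So f is injective and surjective, hence bijective.
The image of f is {1, 2, 3, 4, 5, 6, 7, 8, 9, 10}, which has 10 elements.

10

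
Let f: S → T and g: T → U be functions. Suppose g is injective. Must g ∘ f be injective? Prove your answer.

No. Take S = {0, 1}, T = U = {0, 1, 2, 3}, f(0) = f(1) = 0, and g = identity (injective).
Then (g ∘ f)(0) = (g ∘ f)(1) = 0 with 0 ≠ 1, so g ∘ f is not injective.

not injective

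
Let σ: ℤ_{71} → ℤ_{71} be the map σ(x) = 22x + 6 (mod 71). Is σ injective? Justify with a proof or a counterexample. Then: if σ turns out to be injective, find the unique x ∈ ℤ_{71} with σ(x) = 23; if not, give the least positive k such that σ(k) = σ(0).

4

Recall: σ is injective if σ(u) = σ(v) implies u = v.
Suppose σ(u) = σ(v) in ℤ_{71}. Then 22u + 6 ≡ 22v + 6 (mod 71), therefore 22(u − v) ≡ 0 (mod 71).
Since gcd(22, 71) = 1, 22 is invertible modulo 71, thus u − v ≡ 0 (mod 71), i.e. u = v.
Hence σ is injective.
We now compute 22⁻¹ mod 71 explicitly. Euclid's algorithm: 71 = 3·22 + 5, 22 = 4·5 + 2, 5 = 2·2 + 1; back-substituting gives 1 = 42·22 − 13·71, so 22⁻¹ ≡ 42 (mod 71).
Since σ is injective, we compute σ⁻¹(23): solve 22x + 6 ≡ 23 (mod 71), i.e. 22x ≡ 17 (mod 71).
Multiplying by 22⁻¹ = 42 gives x ≡ 42·17 = 714 = 10·71 + 4 ≡ 4 (mod 71).
Check: σ(4) = 22·4 + 6 = 94 = 1·71 + 23 ≡ 23 (mod 71).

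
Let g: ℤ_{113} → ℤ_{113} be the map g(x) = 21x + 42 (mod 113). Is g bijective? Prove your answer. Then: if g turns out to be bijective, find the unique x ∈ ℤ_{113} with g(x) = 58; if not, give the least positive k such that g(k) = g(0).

Recall that injectivity means: for all u, v in the domain, g(u) = g(v) implies u = v.
Suppose g(u) = g(v) in ℤ_{113}. Then 21u + 42 ≡ 21v + 42 (mod 113), so 21(u − v) ≡ 0 (mod 113).
Since gcd(21, 113) = 1, 21 is invertible modulo 113, thus u − v ≡ 0 (mod 113), i.e. u = v.
We now compute 21⁻¹ mod 113 explicitly. Euclid's algorithm: 113 = 5·21 + 8, 21 = 2·8 + 5, 8 = 1·5 + 3, 5 = 1·3 + 2, 3 = 1·2 + 1; back-substituting gives 1 = 70·21 − 13·113, so 21⁻¹ ≡ 70 (mod 113).
Then y ↦ 70(y − 42) is a two-sided inverse to g, so every y ∈ ℤ_{113} has a preimage.
So g is bijective.
Since g is bijective, we compute g⁻¹(58): solve 21x + 42 ≡ 58 (mod 113), i.e. 21x ≡ 16 (mod 113).
Multiplying by 21⁻¹ = 70 gives x ≡ 70·16 = 1120 = 9·113 + 103 ≡ 103 (mod 113).
Check: g(103) = 21·103 + 42 = 2205 = 19·113 + 58 ≡ 58 (mod 113).

103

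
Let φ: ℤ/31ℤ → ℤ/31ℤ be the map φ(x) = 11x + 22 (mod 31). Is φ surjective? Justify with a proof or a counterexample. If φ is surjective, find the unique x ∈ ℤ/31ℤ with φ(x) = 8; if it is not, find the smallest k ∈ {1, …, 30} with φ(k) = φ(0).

Since gcd(11, 31) = 1, 11 is invertible modulo 31. Euclid's algorithm: 31 = 2·11 + 9, 11 = 1·9 + 2, 9 = 4·2 + 1; back-substituting gives 1 = 17·11 − 6·31, so 11⁻¹ ≡ 17 (mod 31).
Then y ↦ 17(y − 22) is a two-sided inverse to φ, so every y ∈ ℤ/31ℤ has a preimage.
Therefore φ is surjective.
Since φ is surjective, we compute φ⁻¹(8): solve 11x + 22 ≡ 8 (mod 31), i.e. 11x ≡ 17 (mod 31).
Multiplying by 11⁻¹ = 17 gives x ≡ 17·17 = 289 = 9·31 + 10 ≡ 10 (mod 31).
Check: φ(10) = 11·10 + 22 = 132 = 4·31 + 8 ≡ 8 (mod 31).

10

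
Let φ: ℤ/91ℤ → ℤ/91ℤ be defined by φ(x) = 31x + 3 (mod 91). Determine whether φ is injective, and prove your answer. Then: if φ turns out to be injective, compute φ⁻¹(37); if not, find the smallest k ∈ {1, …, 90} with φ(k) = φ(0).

By definition, φ is injective when φ(a) = φ(b) forces a = b.
Suppose φ(a) = φ(b) in ℤ/91ℤ. Then 31a + 3 ≡ 31b + 3 (mod 91), hence 31(a − b) ≡ 0 (mod 91).
Since gcd(31, 91) = 1, 31 is invertible modulo 91, so a − b ≡ 0 (mod 91), i.e. a = b.
Thus φ is injective.
We now compute 31⁻¹ mod 91 explicitly. Euclid's algorithm: 91 = 2·31 + 29, 31 = 1·29 + 2, 29 = 14·2 + 1; back-substituting gives 1 = 47·31 − 16·91, so 31⁻¹ ≡ 47 (mod 91).
Since φ is injective, we find φ⁻¹(37): we need 31x ≡ 37 − 3 ≡ 34 (mod 91). Using 31⁻¹ = 47: x ≡ 47·34 = 1598 = 17·91 + 51, so x = 51.
Check: φ(51) = 31·51 + 3 = 1584 = 17·91 + 37 ≡ 37 (mod 91).

51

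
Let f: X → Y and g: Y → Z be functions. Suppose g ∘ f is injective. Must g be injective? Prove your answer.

No. Take X = {1, 2, 3}, Y = {1, 2, 3, 4, 5, 6}, Z = {1, 2, 3, 4, 5, 6}, f(a) = a for each a ∈ X, and g(b) = 5 if b ∈ {5, 6} else g(b) = b.
Then g ∘ f = f is injective (X ⊂ Y and f is the inclusion), but g(5) = g(6) = 5 with 5 ≠ 6, so g is not injective.

not injective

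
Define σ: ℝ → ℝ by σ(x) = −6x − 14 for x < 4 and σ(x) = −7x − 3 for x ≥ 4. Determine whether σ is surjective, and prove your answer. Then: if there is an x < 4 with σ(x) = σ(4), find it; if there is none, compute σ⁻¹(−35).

Both pieces are strictly decreasing (slopes −6 and −7), so each is injective on its own interval.
The left piece maps (−∞, 4) onto (−38, ∞); the right piece maps [4, ∞) onto (−∞, −31].
The union (−38, ∞) ∪ (−∞, −31] covers ℝ, so σ is surjective.
For the follow-up: the images overlap, so an x < 4 with σ(x) = σ(4) exists. σ(4) = −31; solving −6x − 14 = −31 for x < 4 gives x = (−31 + 14)/(−6) = 17/6.

17/6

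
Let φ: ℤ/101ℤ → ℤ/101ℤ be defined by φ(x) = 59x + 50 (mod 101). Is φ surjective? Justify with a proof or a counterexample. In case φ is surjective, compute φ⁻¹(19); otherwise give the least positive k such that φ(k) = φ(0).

32

Since gcd(59, 101) = 1, 59 is invertible modulo 101. Euclid's algorithm: 101 = 1·59 + 42, 59 = 1·42 + 17, 42 = 2·17 + 8, 17 = 2·8 + 1; back-substituting gives 1 = 12·59 − 7·101, so 59⁻¹ ≡ 12 (mod 101).
Then y ↦ 12(y − 50) is a two-sided inverse to φ, so every y ∈ ℤ/101ℤ has a preimage.
Thus φ is surjective.
Since φ is surjective, we compute φ⁻¹(19): solve 59x + 50 ≡ 19 (mod 101), i.e. 59x ≡ 70 (mod 101).
Multiplying by 59⁻¹ = 12 gives x ≡ 12·70 = 840 = 8·101 + 32 ≡ 32 (mod 101).
Check: φ(32) = 59·32 + 50 = 1938 = 19·101 + 19 ≡ 19 (mod 101).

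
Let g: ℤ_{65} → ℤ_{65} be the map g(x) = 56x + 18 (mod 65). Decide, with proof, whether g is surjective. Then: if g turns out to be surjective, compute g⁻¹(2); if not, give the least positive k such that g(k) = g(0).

9

Since gcd(56, 65) = 1, 56 is invertible modulo 65. Euclid's algorithm: 65 = 1·56 + 9, 56 = 6·9 + 2, 9 = 4·2 + 1; back-substituting gives 1 = 36·56 − 31·65, so 56⁻¹ ≡ 36 (mod 65).
For any y ∈ ℤ_{65}, x = 36(y − 18) mod 65 satisfies g(x) = 56·36(y − 18) + 18 ≡ y (since 56·36 ≡ 1 mod 65). So every y has a preimage.
Thus g is surjective.
Since g is surjective, we find g⁻¹(2): we need 56x ≡ 2 − 18 ≡ 49 (mod 65). Using 56⁻¹ = 36: x ≡ 36·49 = 1764 = 27·65 + 9, so x = 9.
Check: g(9) = 56·9 + 18 = 522 = 8·65 + 2 ≡ 2 (mod 65).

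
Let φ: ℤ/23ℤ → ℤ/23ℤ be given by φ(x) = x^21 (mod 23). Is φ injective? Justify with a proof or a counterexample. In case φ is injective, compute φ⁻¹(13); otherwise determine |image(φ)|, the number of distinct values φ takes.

Since 23 is prime, the nonzero elements of ℤ/23ℤ form a cyclic group of order 22.
As gcd(21, 22) = 1, raising to the 21st power is a bijection on this group: if a^21 ≡ b^21 then (ab^{−1})^21 = 1, and the only element of order dividing gcd(21, 22) = 1 is 1, so a = b.
With φ(0) = 0 this makes φ injective on all of ℤ/23ℤ, hence bijective (finite equal-size domain and codomain). In particular φ is injective.
Since φ is injective, we find the preimage of 13. The inverse of x ↦ x^21 on (ℤ/23ℤ)^× is x ↦ x^21, because 21·21 = 441 = 20·22 + 1 ≡ 1 (mod 22) and x^{22} = 1 for x ≠ 0 (Fermat). So φ⁻¹(13) = 13^21 mod 23.
Repeated squaring mod 23: 13^1 ≡ 13, 13^2 ≡ 13² = 169 ≡ 8, 13^4 ≡ 8² = 64 ≡ 18, 13^8 ≡ 18² = 324 ≡ 2, 13^16 ≡ 2² = 4. Since 21 = 16 + 4 + 1, 13^21 ≡ 4·18·13: 4·18 = 72 ≡ 3, then 3·13 = 39 ≡ 16. So 13^21 ≡ 16 (mod 23).
Hence φ⁻¹(13) = 16.

16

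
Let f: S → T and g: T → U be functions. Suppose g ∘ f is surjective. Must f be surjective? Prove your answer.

No. Take S = {1, 2, 3}, T = {1, 2, 3, 4}, U = {1}, f(a) = 1 for every a ∈ S, and g(b) = 1 for every b ∈ T.
Then g ∘ f is surjective onto {1}, but 4 ∈ T has no preimage under f, so f is not surjective.

not surjective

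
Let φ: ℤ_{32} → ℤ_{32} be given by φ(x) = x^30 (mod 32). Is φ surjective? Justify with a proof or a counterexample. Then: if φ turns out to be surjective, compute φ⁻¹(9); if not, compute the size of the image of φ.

5

φ(0) = 0^30 = 0.
φ(2): Repeated squaring mod 32: 2^1 ≡ 2, 2^2 ≡ 2² = 4, 2^4 ≡ 4² = 16, 2^8 ≡ 16² = 256 ≡ 0, 2^16 ≡ 0² = 0. Since 30 = 16 + 8 + 4 + 2, 2^30 ≡ 0·0·16·4: 0·0 = 0, then 0·16 = 0, then 0·4 = 0. So 2^30 ≡ 0 (mod 32).
So φ(0) = φ(2) = 0 while 0 ≠ 2, therefore φ is not injective.
A non-injective map from the 32-element set ℤ_{32} to itself takes at most 31 distinct values, so it cannot be surjective. So φ is not surjective.
Since φ is not surjective, we determine |image(φ)|. Computing x^30 mod 32 for each x (by repeated squaring, reducing mod 32 at every step), the values φ(0), φ(1), …, φ(31) are: 0, 1, 0, 25, 0, 9, 0, 17, 0, 17, 0, 9, 0, 25, 0, 1, 0, 1, 0, 25, 0, 9, 0, 17, 0, 17, 0, 9, 0, 25, 0, 1.
The distinct values are {0, 1, 9, 17, 25}; there are 5 of them.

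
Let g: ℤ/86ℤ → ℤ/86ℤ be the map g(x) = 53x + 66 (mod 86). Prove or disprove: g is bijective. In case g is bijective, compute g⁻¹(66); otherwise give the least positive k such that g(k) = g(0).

If g(a) = g(b), then 53a ≡ 53b (mod 86). Because gcd(53, 86) = 1, we may cancel 53 to get a ≡ b (mod 86).
We now compute 53⁻¹ mod 86 explicitly. Euclid's algorithm: 86 = 1·53 + 33, 53 = 1·33 + 20, 33 = 1·20 + 13, 20 = 1·13 + 7, 13 = 1·7 + 6, 7 = 1·6 + 1; back-substituting gives 1 = 13·53 − 8·86, so 53⁻¹ ≡ 13 (mod 86).
Then y ↦ 13(y − 66) is a two-sided inverse to g, so every y ∈ ℤ/86ℤ has a preimage.
Hence g is bijective.
Since g is bijective, we find g⁻¹(66): we need 53x ≡ 66 − 66 ≡ 0 (mod 86). Using 53⁻¹ = 13: x ≡ 13·0 = 0, so x = 0.
Check: g(0) = 53·0 + 66 = 66 ≡ 66 (mod 86).

0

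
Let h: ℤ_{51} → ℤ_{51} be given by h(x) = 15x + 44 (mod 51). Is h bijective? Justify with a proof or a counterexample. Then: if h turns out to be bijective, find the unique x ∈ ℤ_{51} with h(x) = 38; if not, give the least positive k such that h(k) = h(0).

Recall: injectivity means: for all x_1, x_2 in the domain, h(x_1) = h(x_2) implies x_1 = x_2.
We have gcd(15, 51) = 3 > 1. Taking x_1 = 0 and x_2 = 17: h(0) = 44 and h(17) = 15·17 + 44 = 299 ≡ 44 (mod 51).
So h(0) = h(17) while 0 ≠ 17, so h is not injective, hence not bijective.
Since h is not bijective, we find the least positive k with h(k) = h(0): this means 15k ≡ 0 (mod 51), i.e. 51 ∣ 15k. Since gcd(15, 51) = 3, dividing through by 3 this holds exactly when 17 ∣ 5k, and as gcd(5, 17) = 1, exactly when 17 ∣ k.
The smallest positive such k is 17.

17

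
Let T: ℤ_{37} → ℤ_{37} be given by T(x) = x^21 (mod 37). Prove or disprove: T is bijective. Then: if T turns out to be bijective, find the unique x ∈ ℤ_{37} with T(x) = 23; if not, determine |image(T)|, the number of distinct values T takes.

13

T(3): Repeated squaring mod 37: 3^1 ≡ 3, 3^2 ≡ 3² = 9, 3^4 ≡ 9² = 81 ≡ 7, 3^8 ≡ 7² = 49 ≡ 12, 3^16 ≡ 12² = 144 ≡ 33. Since 21 = 16 + 4 + 1, 3^21 ≡ 33·7·3: 33·7 = 231 ≡ 9, then 9·3 = 27. So 3^21 ≡ 27 (mod 37).
T(4): Repeated squaring mod 37: 4^1 ≡ 4, 4^2 ≡ 4² = 16, 4^4 ≡ 16² = 256 ≡ 34, 4^8 ≡ 34² = 1156 ≡ 9, 4^16 ≡ 9² = 81 ≡ 7. Since 21 = 16 + 4 + 1, 4^21 ≡ 7·34·4: 7·34 = 238 ≡ 16, then 16·4 = 64 ≡ 27. So 4^21 ≡ 27 (mod 37).
So T(3) = T(4) = 27 while 3 ≠ 4, so T is not injective, hence not bijective.
Since T is not bijective, we determine |image(T)|. Computing x^21 mod 37 for each x (by repeated squaring, reducing mod 37 at every step), the values T(0), T(1), …, T(36) are: 0, 1, 29, 27, 27, 23, 6, 10, 6, 26, 1, 36, 26, 23, 31, 29, 26, 8, 14, 23, 29, 11, 8, 6, 14, 11, 1, 36, 11, 31, 27, 31, 14, 10, 10, 8, 36.
The distinct values are {0, 1, 6, 8, 10, 11, 14, 23, 26, 27, 29, 31, 36}; there are 13 of them.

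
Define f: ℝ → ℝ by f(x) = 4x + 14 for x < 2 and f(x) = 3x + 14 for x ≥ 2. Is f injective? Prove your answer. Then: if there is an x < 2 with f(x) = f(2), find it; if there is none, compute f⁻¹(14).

3/2

Both pieces are strictly increasing (slopes 4 and 3), so each is injective on its own interval.
The left piece maps (−∞, 2) onto (−∞, 22); the right piece maps [2, ∞) onto [20, ∞).
These images overlap. In particular f(2) = 20 (right piece), and solving 4x + 14 = 20 on the left piece gives x = 3/2 < 2.
So f(3/2) = f(2) with 3/2 ≠ 2, and f is not injective. This x = 3/2 is the requested value below 2.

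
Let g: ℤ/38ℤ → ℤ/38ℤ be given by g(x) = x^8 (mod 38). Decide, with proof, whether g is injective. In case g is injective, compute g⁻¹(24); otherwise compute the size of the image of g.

g(18): Repeated squaring mod 38: 18^1 ≡ 18, 18^2 ≡ 18² = 324 ≡ 20, 18^4 ≡ 20² = 400 ≡ 20, 18^8 ≡ 20² = 400 ≡ 20. So 18^8 ≡ 20 (mod 38).
g(20): Repeated squaring mod 38: 20^1 ≡ 20, 20^2 ≡ 20² = 400 ≡ 20, 20^4 ≡ 20² = 400 ≡ 20, 20^8 ≡ 20² = 400 ≡ 20. So 20^8 ≡ 20 (mod 38).
So g(18) = g(20) = 20 while 18 ≠ 20, thus g is not injective.
Since g is not injective, we determine |image(g)|. Computing x^8 mod 38 for each x (by repeated squaring, reducing mod 38 at every step), the values g(0), g(1), …, g(37) are: 0, 1, 28, 25, 24, 23, 16, 11, 26, 17, 36, 7, 30, 35, 4, 5, 6, 9, 20, 19, 20, 9, 6, 5, 4, 35, 30, 7, 36, 17, 26, 11, 16, 23, 24, 25, 28, 1.
The distinct values are {0, 1, 4, 5, 6, 7, 9, 11, 16, 17, 19, 20, 23, 24, 25, 26, 28, 30, 35, 36}; there are 20 of them.

20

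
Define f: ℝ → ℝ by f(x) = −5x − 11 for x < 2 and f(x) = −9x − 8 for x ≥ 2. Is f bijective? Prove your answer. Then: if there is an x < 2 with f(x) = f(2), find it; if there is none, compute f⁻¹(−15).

4/5

Both pieces are strictly decreasing (slopes −5 and −9), so each is injective on its own interval.
The left piece maps (−∞, 2) onto (−21, ∞); the right piece maps [2, ∞) onto (−∞, −26].
The images leave a gap (−21 has no preimage), so f is not surjective, hence not bijective.
Because the two images are disjoint, no x < 2 has f(x) = f(2), so we compute f⁻¹(−15): −15 lies in (−21, ∞), so solve −5x − 11 = −15: x = (−15 + 11)/(−5) = 4/5.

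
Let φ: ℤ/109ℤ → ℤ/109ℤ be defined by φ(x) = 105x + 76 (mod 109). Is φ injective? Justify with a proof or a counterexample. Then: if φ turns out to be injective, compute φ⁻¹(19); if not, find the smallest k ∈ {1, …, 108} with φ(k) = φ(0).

Recall: φ is injective when φ(s) = φ(t) forces s = t.
If φ(s) = φ(t), then 105s ≡ 105t (mod 109). Because gcd(105, 109) = 1, we may cancel 105 to get s ≡ t (mod 109).
Therefore φ is injective.
We now compute 105⁻¹ mod 109 explicitly. Euclid's algorithm: 109 = 1·105 + 4, 105 = 26·4 + 1; back-substituting gives 1 = 27·105 − 26·109, so 105⁻¹ ≡ 27 (mod 109).
Since φ is injective, we compute φ⁻¹(19): solve 105x + 76 ≡ 19 (mod 109), i.e. 105x ≡ 52 (mod 109).
Multiplying by 105⁻¹ = 27 gives x ≡ 27·52 = 1404 = 12·109 + 96 ≡ 96 (mod 109).
Check: φ(96) = 105·96 + 76 = 10156 = 93·109 + 19 ≡ 19 (mod 109).

96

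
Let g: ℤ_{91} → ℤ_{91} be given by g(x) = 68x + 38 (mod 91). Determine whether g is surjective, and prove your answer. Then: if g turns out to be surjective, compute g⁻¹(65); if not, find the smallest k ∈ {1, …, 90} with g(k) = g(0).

74

Since gcd(68, 91) = 1, 68 is invertible modulo 91. Euclid's algorithm: 91 = 1·68 + 23, 68 = 2·23 + 22, 23 = 1·22 + 1; back-substituting gives 1 = 87·68 − 65·91, so 68⁻¹ ≡ 87 (mod 91).
Then y ↦ 87(y − 38) is a two-sided inverse to g, so every y ∈ ℤ_{91} has a preimage.
So g is surjective.
Since g is surjective, we compute g⁻¹(65): solve 68x + 38 ≡ 65 (mod 91), i.e. 68x ≡ 27 (mod 91).
Multiplying by 68⁻¹ = 87 gives x ≡ 87·27 = 2349 = 25·91 + 74 ≡ 74 (mod 91).
Check: g(74) = 68·74 + 38 = 5070 = 55·91 + 65 ≡ 65 (mod 91).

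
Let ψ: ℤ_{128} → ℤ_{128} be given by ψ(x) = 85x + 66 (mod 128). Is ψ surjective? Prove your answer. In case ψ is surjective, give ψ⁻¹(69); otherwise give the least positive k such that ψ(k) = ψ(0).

Recall that surjectivity means every element of the codomain has a preimage under ψ.
Since gcd(85, 128) = 1, 85 is invertible modulo 128. Euclid's algorithm: 128 = 1·85 + 43, 85 = 1·43 + 42, 43 = 1·42 + 1; back-substituting gives 1 = 125·85 − 83·128, so 85⁻¹ ≡ 125 (mod 128).
For any y ∈ ℤ_{128}, x = 125(y − 66) mod 128 satisfies ψ(x) = 85·125(y − 66) + 66 ≡ y (since 85·125 ≡ 1 mod 128). So every y has a preimage.
So ψ is surjective.
Since ψ is surjective, we find ψ⁻¹(69): we need 85x ≡ 69 − 66 ≡ 3 (mod 128). Using 85⁻¹ = 125: x ≡ 125·3 = 375 = 2·128 + 119, so x = 119.
Check: ψ(119) = 85·119 + 66 = 10181 = 79·128 + 69 ≡ 69 (mod 128).

119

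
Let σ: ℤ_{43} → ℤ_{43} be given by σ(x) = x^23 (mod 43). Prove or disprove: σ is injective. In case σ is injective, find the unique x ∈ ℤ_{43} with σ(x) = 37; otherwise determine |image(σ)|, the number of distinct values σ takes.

7

Since 43 is prime, the nonzero elements of ℤ_{43} form a cyclic group of order 42.
As gcd(23, 42) = 1, raising to the 23rd power is a bijection on this group: if u^23 ≡ v^23 then (uv^{−1})^23 = 1, and the only element of order dividing gcd(23, 42) = 1 is 1, so u = v.
With σ(0) = 0 this makes σ injective on all of ℤ_{43}, hence bijective (finite equal-size domain and codomain). In particular σ is injective.
Since σ is injective, we find the preimage of 37. The inverse of x ↦ x^23 on (ℤ_{43})^× is x ↦ x^11, because 23·11 = 253 = 6·42 + 1 ≡ 1 (mod 42) and x^{42} = 1 for x ≠ 0 (Fermat). So σ⁻¹(37) = 37^11 mod 43.
Repeated squaring mod 43: 37^1 ≡ 37, 37^2 ≡ 37² = 1369 ≡ 36, 37^4 ≡ 36² = 1296 ≡ 6, 37^8 ≡ 6² = 36. Since 11 = 8 + 2 + 1, 37^11 ≡ 36·36·37: 36·36 = 1296 ≡ 6, then 6·37 = 222 ≡ 7. So 37^11 ≡ 7 (mod 43).
Hence σ⁻¹(37) = 7.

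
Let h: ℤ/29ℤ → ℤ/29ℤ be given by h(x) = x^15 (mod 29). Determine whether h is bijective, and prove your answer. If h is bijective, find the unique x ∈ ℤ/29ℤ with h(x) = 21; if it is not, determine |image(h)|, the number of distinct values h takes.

Since 29 is prime, the nonzero elements of ℤ/29ℤ form a cyclic group of order 28.
As gcd(15, 28) = 1, raising to the 15th power is a bijection on this group: if x_1^15 ≡ x_2^15 then (x_1x_2^{−1})^15 = 1, and the only element of order dividing gcd(15, 28) = 1 is 1, so x_1 = x_2.
With h(0) = 0 this makes h injective on all of ℤ/29ℤ, hence bijective (finite equal-size domain and codomain). In particular h is bijective.
Since h is bijective, we find the preimage of 21. The inverse of x ↦ x^15 on (ℤ/29ℤ)^× is x ↦ x^15, because 15·15 = 225 = 8·28 + 1 ≡ 1 (mod 28) and x^{28} = 1 for x ≠ 0 (Fermat). So h⁻¹(21) = 21^15 mod 29.
Repeated squaring mod 29: 21^1 ≡ 21, 21^2 ≡ 21² = 441 ≡ 6, 21^4 ≡ 6² = 36 ≡ 7, 21^8 ≡ 7² = 49 ≡ 20. Since 15 = 8 + 4 + 2 + 1, 21^15 ≡ 20·7·6·21: 20·7 = 140 ≡ 24, then 24·6 = 144 ≡ 28, then 28·21 = 588 ≡ 8. So 21^15 ≡ 8 (mod 29).
Hence h⁻¹(21) = 8.

8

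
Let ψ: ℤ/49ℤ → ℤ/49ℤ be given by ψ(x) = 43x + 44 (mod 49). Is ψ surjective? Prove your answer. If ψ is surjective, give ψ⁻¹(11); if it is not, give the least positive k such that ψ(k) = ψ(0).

Since gcd(43, 49) = 1, 43 is invertible modulo 49. Euclid's algorithm: 49 = 1·43 + 6, 43 = 7·6 + 1; back-substituting gives 1 = 8·43 − 7·49, so 43⁻¹ ≡ 8 (mod 49).
Then y ↦ 8(y − 44) is a two-sided inverse to ψ, so every y ∈ ℤ/49ℤ has a preimage.
Thus ψ is surjective.
Since ψ is surjective, we compute ψ⁻¹(11): solve 43x + 44 ≡ 11 (mod 49), i.e. 43x ≡ 16 (mod 49).
Multiplying by 43⁻¹ = 8 gives x ≡ 8·16 = 128 = 2·49 + 30 ≡ 30 (mod 49).
Check: ψ(30) = 43·30 + 44 = 1334 = 27·49 + 11 ≡ 11 (mod 49).

30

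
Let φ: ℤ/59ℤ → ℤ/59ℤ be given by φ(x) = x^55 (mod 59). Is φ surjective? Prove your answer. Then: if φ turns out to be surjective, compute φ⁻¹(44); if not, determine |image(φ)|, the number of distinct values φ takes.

Since 59 is prime, the nonzero elements of ℤ/59ℤ form a cyclic group of order 58.
As gcd(55, 58) = 1, raising to the 55th power is a bijection on this group: if u^55 ≡ v^55 then (uv^{−1})^55 = 1, and the only element of order dividing gcd(55, 58) = 1 is 1, so u = v.
With φ(0) = 0 this makes φ injective on all of ℤ/59ℤ, hence bijective (finite equal-size domain and codomain). In particular φ is surjective.
Since φ is surjective, we find the preimage of 44. The inverse of x ↦ x^55 on (ℤ/59ℤ)^× is x ↦ x^19, because 55·19 = 1045 = 18·58 + 1 ≡ 1 (mod 58) and x^{58} = 1 for x ≠ 0 (Fermat). So φ⁻¹(44) = 44^19 mod 59.
Repeated squaring mod 59: 44^1 ≡ 44, 44^2 ≡ 44² = 1936 ≡ 48, 44^4 ≡ 48² = 2304 ≡ 3, 44^8 ≡ 3² = 9, 44^16 ≡ 9² = 81 ≡ 22. Since 19 = 16 + 2 + 1, 44^19 ≡ 22·48·44: 22·48 = 1056 ≡ 53, then 53·44 = 2332 ≡ 31. So 44^19 ≡ 31 (mod 59).
Hence φ⁻¹(44) = 31.

31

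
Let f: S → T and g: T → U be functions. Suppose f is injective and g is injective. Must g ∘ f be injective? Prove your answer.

injective

Suppose (g ∘ f)(s) = (g ∘ f)(t), i.e. g(f(s)) = g(f(t)).
Since g is injective, f(s) = f(t). Since f is injective, s = t. So g ∘ f is injective.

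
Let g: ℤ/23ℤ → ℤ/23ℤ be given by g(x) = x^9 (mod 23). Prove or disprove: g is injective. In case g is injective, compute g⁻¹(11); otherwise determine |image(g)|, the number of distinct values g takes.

Since 23 is prime, the nonzero elements of ℤ/23ℤ form a cyclic group of order 22.
As gcd(9, 22) = 1, raising to the 9th power is a bijection on this group: if x_1^9 ≡ x_2^9 then (x_1x_2^{−1})^9 = 1, and the only element of order dividing gcd(9, 22) = 1 is 1, so x_1 = x_2.
With g(0) = 0 this makes g injective on all of ℤ/23ℤ, hence bijective (finite equal-size domain and codomain). In particular g is injective.
Since g is injective, we find the preimage of 11. The inverse of x ↦ x^9 on (ℤ/23ℤ)^× is x ↦ x^5, because 9·5 = 45 = 2·22 + 1 ≡ 1 (mod 22) and x^{22} = 1 for x ≠ 0 (Fermat). So g⁻¹(11) = 11^5 mod 23.
Repeated squaring mod 23: 11^1 ≡ 11, 11^2 ≡ 11² = 121 ≡ 6, 11^4 ≡ 6² = 36 ≡ 13. Since 5 = 4 + 1, 11^5 ≡ 13·11: 13·11 = 143 ≡ 5. So 11^5 ≡ 5 (mod 23).
Hence g⁻¹(11) = 5.

5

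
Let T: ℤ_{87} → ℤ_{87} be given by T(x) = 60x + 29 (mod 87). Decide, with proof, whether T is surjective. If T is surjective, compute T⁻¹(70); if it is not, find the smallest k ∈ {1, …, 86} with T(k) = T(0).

Recall: surjectivity means every element of the codomain has a preimage under T.
Since gcd(60, 87) = 3, we have 60x ≡ 0 (mod 3) for all x, so T(x) ≡ 2 (mod 3).
But 0 ≢ 2 (mod 3), so 0 ∈ ℤ_{87} has no preimage. Therefore T is not surjective.
Since T is not surjective, we find the least positive k with T(k) = T(0): this means 60k ≡ 0 (mod 87), i.e. 87 ∣ 60k. Since gcd(60, 87) = 3, dividing through by 3 this holds exactly when 29 ∣ 20k, and as gcd(20, 29) = 1, exactly when 29 ∣ k.
The smallest positive such k is 29.

29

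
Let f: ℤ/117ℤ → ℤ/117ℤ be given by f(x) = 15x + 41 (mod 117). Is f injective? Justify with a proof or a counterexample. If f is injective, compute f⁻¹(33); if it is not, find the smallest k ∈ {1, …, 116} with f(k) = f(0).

We have gcd(15, 117) = 3 > 1. Taking x_1 = 0 and x_2 = 39: f(0) = 41 and f(39) = 15·39 + 41 = 626 ≡ 41 (mod 117).
So f(0) = f(39) while 0 ≠ 39, thus f is not injective.
Since f is not injective, we find the least positive k with f(k) = f(0): this means 15k ≡ 0 (mod 117), i.e. 117 ∣ 15k. Since gcd(15, 117) = 3, dividing through by 3 this holds exactly when 39 ∣ 5k, and as gcd(5, 39) = 1, exactly when 39 ∣ k.
The smallest positive such k is 39.

39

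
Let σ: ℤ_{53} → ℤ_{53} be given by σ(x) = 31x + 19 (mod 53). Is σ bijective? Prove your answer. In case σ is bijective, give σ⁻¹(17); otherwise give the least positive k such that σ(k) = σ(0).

29

By definition, σ is injective when σ(x_1) = σ(x_2) forces x_1 = x_2.
Suppose σ(x_1) = σ(x_2) in ℤ_{53}. Then 31x_1 + 19 ≡ 31x_2 + 19 (mod 53), therefore 31(x_1 − x_2) ≡ 0 (mod 53).
Since gcd(31, 53) = 1, 31 is invertible modulo 53, thus x_1 − x_2 ≡ 0 (mod 53), i.e. x_1 = x_2.
We now compute 31⁻¹ mod 53 explicitly. Euclid's algorithm: 53 = 1·31 + 22, 31 = 1·22 + 9, 22 = 2·9 + 4, 9 = 2·4 + 1; back-substituting gives 1 = 12·31 − 7·53, so 31⁻¹ ≡ 12 (mod 53).
For any y ∈ ℤ_{53}, x = 12(y − 19) mod 53 satisfies σ(x) = 31·12(y − 19) + 19 ≡ y (since 31·12 ≡ 1 mod 53). So every y has a preimage.
Hence σ is bijective.
Since σ is bijective, we find σ⁻¹(17): we need 31x ≡ 17 − 19 ≡ 51 (mod 53). Using 31⁻¹ = 12: x ≡ 12·51 = 612 = 11·53 + 29, so x = 29.
Check: σ(29) = 31·29 + 19 = 918 = 17·53 + 17 ≡ 17 (mod 53).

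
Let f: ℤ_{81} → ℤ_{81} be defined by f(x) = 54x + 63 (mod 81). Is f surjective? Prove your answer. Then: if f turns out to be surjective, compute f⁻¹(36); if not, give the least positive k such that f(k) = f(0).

3

Since gcd(54, 81) = 27, we have 54x ≡ 0 (mod 27) for all x, so f(x) ≡ 9 (mod 27).
But 0 ≢ 9 (mod 27), so 0 ∈ ℤ_{81} has no preimage. So f is not surjective.
Since f is not surjective, we find the least positive k with f(k) = f(0): this means 54k ≡ 0 (mod 81), i.e. 81 ∣ 54k. Since gcd(54, 81) = 27, dividing through by 27 this holds exactly when 3 ∣ 2k, and as gcd(2, 3) = 1, exactly when 3 ∣ k.
The smallest positive such k is 3.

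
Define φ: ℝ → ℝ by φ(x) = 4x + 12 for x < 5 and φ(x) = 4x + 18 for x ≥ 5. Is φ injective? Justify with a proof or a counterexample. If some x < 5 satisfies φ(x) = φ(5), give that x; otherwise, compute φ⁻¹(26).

7/2

Both pieces are strictly increasing (slopes 4 and 4), so each is injective on its own interval.
The left piece maps (−∞, 5) onto (−∞, 32); the right piece maps [5, ∞) onto [38, ∞).
These images are disjoint, so no value is attained by both pieces. Therefore φ is injective.
Because the two images are disjoint, no x < 5 has φ(x) = φ(5), so we compute φ⁻¹(26): 26 lies in (−∞, 32), so solve 4x + 12 = 26: x = (26 − 12)/4 = 7/2.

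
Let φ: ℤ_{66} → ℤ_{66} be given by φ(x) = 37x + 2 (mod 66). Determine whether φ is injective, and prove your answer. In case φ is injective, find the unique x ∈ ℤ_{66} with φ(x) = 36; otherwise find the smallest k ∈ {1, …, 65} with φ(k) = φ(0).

Suppose φ(s) = φ(t) in ℤ_{66}. Then 37s + 2 ≡ 37t + 2 (mod 66), so 37(s − t) ≡ 0 (mod 66).
Since gcd(37, 66) = 1, 37 is invertible modulo 66, hence s − t ≡ 0 (mod 66), i.e. s = t.
Hence φ is injective.
We now compute 37⁻¹ mod 66 explicitly. Euclid's algorithm: 66 = 1·37 + 29, 37 = 1·29 + 8, 29 = 3·8 + 5, 8 = 1·5 + 3, 5 = 1·3 + 2, 3 = 1·2 + 1; back-substituting gives 1 = 25·37 − 14·66, so 37⁻¹ ≡ 25 (mod 66).
Since φ is injective, we compute φ⁻¹(36): solve 37x + 2 ≡ 36 (mod 66), i.e. 37x ≡ 34 (mod 66).
Multiplying by 37⁻¹ = 25 gives x ≡ 25·34 = 850 = 12·66 + 58 ≡ 58 (mod 66).
Check: φ(58) = 37·58 + 2 = 2148 = 32·66 + 36 ≡ 36 (mod 66).

58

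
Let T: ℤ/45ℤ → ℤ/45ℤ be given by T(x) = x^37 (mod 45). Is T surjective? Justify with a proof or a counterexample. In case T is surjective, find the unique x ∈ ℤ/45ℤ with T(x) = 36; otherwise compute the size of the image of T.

T(0) = 0^37 = 0.
T(15): Repeated squaring mod 45: 15^1 ≡ 15, 15^2 ≡ 15² = 225 ≡ 0, 15^4 ≡ 0² = 0, 15^8 ≡ 0² = 0, 15^16 ≡ 0² = 0, 15^32 ≡ 0² = 0. Since 37 = 32 + 4 + 1, 15^37 ≡ 0·0·15: 0·0 = 0, then 0·15 = 0. So 15^37 ≡ 0 (mod 45).
So T(0) = T(15) = 0 while 0 ≠ 15, thus T is not injective.
A non-injective map from the 45-element set ℤ/45ℤ to itself takes at most 44 distinct values, so it cannot be surjective. Hence T is not surjective.
Since T is not surjective, we determine |image(T)|. Computing x^37 mod 45 for each x (by repeated squaring, reducing mod 45 at every step), the values T(0), T(1), …, T(44) are: 0, 1, 2, 18, 4, 5, 36, 7, 8, 9, 10, 11, 27, 13, 14, 0, 16, 17, 18, 19, 20, 36, 22, 23, 9, 25, 26, 27, 28, 29, 0, 31, 32, 18, 34, 35, 36, 37, 38, 9, 40, 41, 27, 43, 44.
The distinct values are {0, 1, 2, 4, 5, 7, 8, 9, 10, 11, 13, 14, 16, 17, 18, 19, 20, 22, 23, 25, 26, 27, 28, 29, 31, 32, 34, 35, 36, 37, 38, 40, 41, 43, 44}; there are 35 of them.

35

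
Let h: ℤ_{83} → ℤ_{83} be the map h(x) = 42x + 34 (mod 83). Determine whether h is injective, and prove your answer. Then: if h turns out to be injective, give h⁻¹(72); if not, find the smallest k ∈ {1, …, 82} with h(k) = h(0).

If h(a) = h(b), then 42a ≡ 42b (mod 83). Because gcd(42, 83) = 1, we may cancel 42 to get a ≡ b (mod 83).
Therefore h is injective.
We now compute 42⁻¹ mod 83 explicitly. Euclid's algorithm: 83 = 1·42 + 41, 42 = 1·41 + 1; back-substituting gives 1 = 2·42 − 1·83, so 42⁻¹ ≡ 2 (mod 83).
Since h is injective, we compute h⁻¹(72): solve 42x + 34 ≡ 72 (mod 83), i.e. 42x ≡ 38 (mod 83).
Multiplying by 42⁻¹ = 2 gives x ≡ 2·38 = 76 ≡ 76 (mod 83).
Check: h(76) = 42·76 + 34 = 3226 = 38·83 + 72 ≡ 72 (mod 83).

76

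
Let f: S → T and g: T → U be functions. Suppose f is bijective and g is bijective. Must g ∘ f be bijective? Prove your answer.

Injectivity: if g(f(x_1)) = g(f(x_2)) then f(x_1) = f(x_2) (g injective) so x_1 = x_2 (f injective).
Surjectivity: for c ∈ U pick b with g(b) = c, then a with f(a) = b; then (g ∘ f)(a) = c.
So g ∘ f is bijective.

bijective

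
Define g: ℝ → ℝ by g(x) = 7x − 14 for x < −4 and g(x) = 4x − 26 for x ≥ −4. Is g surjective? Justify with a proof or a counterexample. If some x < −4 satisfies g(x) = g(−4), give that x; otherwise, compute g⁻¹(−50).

Both pieces are strictly increasing (slopes 7 and 4), so each is injective on its own interval.
The left piece maps (−∞, −4) onto (−∞, −42); the right piece maps [−4, ∞) onto [−42, ∞).
These images together cover ℝ, so g is surjective.
Because the two images are disjoint, no x < −4 has g(x) = g(−4), so we compute g⁻¹(−50): −50 lies in (−∞, −42), so solve 7x − 14 = −50: x = (−50 + 14)/7 = −36/7.

-36/7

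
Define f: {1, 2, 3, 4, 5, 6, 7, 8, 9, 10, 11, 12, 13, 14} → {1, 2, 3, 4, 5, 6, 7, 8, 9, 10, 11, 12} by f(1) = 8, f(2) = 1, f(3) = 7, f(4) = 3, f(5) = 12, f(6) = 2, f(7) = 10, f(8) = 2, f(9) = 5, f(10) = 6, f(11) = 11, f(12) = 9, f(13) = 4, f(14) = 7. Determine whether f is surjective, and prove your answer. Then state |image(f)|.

Every element of the codomain has a preimage: 1 = f(2), 2 = f(6), 3 = f(4), 4 = f(13), 5 = f(9), 6 = f(10), 7 = f(3), 8 = f(1), 9 = f(12), 10 = f(7), 11 = f(11), 12 = f(5).
Thus f is surjective.
The image of f is {1, 2, 3, 4, 5, 6, 7, 8, 9, 10, 11, 12}, which has 12 elements.

12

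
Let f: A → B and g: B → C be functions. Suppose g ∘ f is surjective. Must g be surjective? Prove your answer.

surjective

Let c ∈ C. Since g ∘ f is surjective, some a ∈ A has g(f(a)) = c. Then b = f(a) ∈ B satisfies g(b) = c. So g is surjective.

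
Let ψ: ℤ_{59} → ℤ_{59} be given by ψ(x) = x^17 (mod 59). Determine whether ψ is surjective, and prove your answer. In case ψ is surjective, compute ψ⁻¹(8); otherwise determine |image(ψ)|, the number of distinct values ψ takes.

Since 59 is prime, the nonzero elements of ℤ_{59} form a cyclic group of order 58.
As gcd(17, 58) = 1, raising to the 17th power is a bijection on this group: if s^17 ≡ t^17 then (st^{−1})^17 = 1, and the only element of order dividing gcd(17, 58) = 1 is 1, so s = t.
With ψ(0) = 0 this makes ψ injective on all of ℤ_{59}, hence bijective (finite equal-size domain and codomain). In particular ψ is surjective.
Since ψ is surjective, we find the preimage of 8. The inverse of x ↦ x^17 on (ℤ_{59})^× is x ↦ x^41, because 17·41 = 697 = 12·58 + 1 ≡ 1 (mod 58) and x^{58} = 1 for x ≠ 0 (Fermat). So ψ⁻¹(8) = 8^41 mod 59.
Repeated squaring mod 59: 8^1 ≡ 8, 8^2 ≡ 8² = 64 ≡ 5, 8^4 ≡ 5² = 25, 8^8 ≡ 25² = 625 ≡ 35, 8^16 ≡ 35² = 1225 ≡ 45, 8^32 ≡ 45² = 2025 ≡ 19. Since 41 = 32 + 8 + 1, 8^41 ≡ 19·35·8: 19·35 = 665 ≡ 16, then 16·8 = 128 ≡ 10. So 8^41 ≡ 10 (mod 59).
Hence ψ⁻¹(8) = 10.

10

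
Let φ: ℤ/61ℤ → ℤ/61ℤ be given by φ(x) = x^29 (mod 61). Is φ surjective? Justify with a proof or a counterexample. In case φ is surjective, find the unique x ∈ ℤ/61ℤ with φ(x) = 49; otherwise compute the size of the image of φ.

Since 61 is prime, the nonzero elements of ℤ/61ℤ form a cyclic group of order 60.
As gcd(29, 60) = 1, raising to the 29th power is a bijection on this group: if u^29 ≡ v^29 then (uv^{−1})^29 = 1, and the only element of order dividing gcd(29, 60) = 1 is 1, so u = v.
With φ(0) = 0 this makes φ injective on all of ℤ/61ℤ, hence bijective (finite equal-size domain and codomain). In particular φ is surjective.
Since φ is surjective, we find the preimage of 49. The inverse of x ↦ x^29 on (ℤ/61ℤ)^× is x ↦ x^29, because 29·29 = 841 = 14·60 + 1 ≡ 1 (mod 60) and x^{60} = 1 for x ≠ 0 (Fermat). So φ⁻¹(49) = 49^29 mod 61.
Repeated squaring mod 61: 49^1 ≡ 49, 49^2 ≡ 49² = 2401 ≡ 22, 49^4 ≡ 22² = 484 ≡ 57, 49^8 ≡ 57² = 3249 ≡ 16, 49^16 ≡ 16² = 256 ≡ 12. Since 29 = 16 + 8 + 4 + 1, 49^29 ≡ 12·16·57·49: 12·16 = 192 ≡ 9, then 9·57 = 513 ≡ 25, then 25·49 = 1225 ≡ 5. So 49^29 ≡ 5 (mod 61).
Hence φ⁻¹(49) = 5.

5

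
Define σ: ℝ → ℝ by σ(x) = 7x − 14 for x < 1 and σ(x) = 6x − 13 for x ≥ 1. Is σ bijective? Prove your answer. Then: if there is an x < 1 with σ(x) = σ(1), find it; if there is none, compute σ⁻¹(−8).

6/7

Both pieces are strictly increasing (slopes 7 and 6), so each is injective on its own interval.
The left piece maps (−∞, 1) onto (−∞, −7); the right piece maps [1, ∞) onto [−7, ∞).
Since −7 = −7, the images partition ℝ: σ is injective and surjective, hence bijective.
Because the two images are disjoint, no x < 1 has σ(x) = σ(1), so we compute σ⁻¹(−8): −8 lies in (−∞, −7), so solve 7x − 14 = −8: x = (−8 + 14)/7 = 6/7.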